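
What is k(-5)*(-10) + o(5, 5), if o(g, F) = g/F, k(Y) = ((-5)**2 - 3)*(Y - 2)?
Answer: 1541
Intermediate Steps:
k(Y) = -44 + 22*Y (k(Y) = (25 - 3)*(-2 + Y) = 22*(-2 + Y) = -44 + 22*Y)
k(-5)*(-10) + o(5, 5) = (-44 + 22*(-5))*(-10) + 5/5 = (-44 - 110)*(-10) + 5*(1/5) = -154*(-10) + 1 = 1540 + 1 = 1541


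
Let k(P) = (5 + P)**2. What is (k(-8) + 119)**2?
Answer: 16384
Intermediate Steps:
(k(-8) + 119)**2 = ((5 - 8)**2 + 119)**2 = ((-3)**2 + 119)**2 = (9 + 119)**2 = 128**2 = 16384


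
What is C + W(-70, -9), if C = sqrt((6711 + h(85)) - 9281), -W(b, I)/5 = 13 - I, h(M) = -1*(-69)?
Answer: -110 + I*sqrt(2501) ≈ -110.0 + 50.01*I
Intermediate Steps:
h(M) = 69
W(b, I) = -65 + 5*I (W(b, I) = -5*(13 - I) = -65 + 5*I)
C = I*sqrt(2501) (C = sqrt((6711 + 69) - 9281) = sqrt(6780 - 9281) = sqrt(-2501) = I*sqrt(2501) ≈ 50.01*I)
C + W(-70, -9) = I*sqrt(2501) + (-65 + 5*(-9)) = I*sqrt(2501) + (-65 - 45) = I*sqrt(2501) - 110 = -110 + I*sqrt(2501)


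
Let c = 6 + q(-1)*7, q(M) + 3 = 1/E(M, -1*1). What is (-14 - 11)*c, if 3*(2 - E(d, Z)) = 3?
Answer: 200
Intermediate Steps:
E(d, Z) = 1 (E(d, Z) = 2 - ⅓*3 = 2 - 1 = 1)
q(M) = -2 (q(M) = -3 + 1/1 = -3 + 1 = -2)
c = -8 (c = 6 - 2*7 = 6 - 14 = -8)
(-14 - 11)*c = (-14 - 11)*(-8) = -25*(-8) = 200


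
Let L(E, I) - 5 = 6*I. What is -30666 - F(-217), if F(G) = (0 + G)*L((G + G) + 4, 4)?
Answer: -24373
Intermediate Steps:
L(E, I) = 5 + 6*I
F(G) = 29*G (F(G) = (0 + G)*(5 + 6*4) = G*(5 + 24) = G*29 = 29*G)
-30666 - F(-217) = -30666 - 29*(-217) = -30666 - 1*(-6293) = -30666 + 6293 = -24373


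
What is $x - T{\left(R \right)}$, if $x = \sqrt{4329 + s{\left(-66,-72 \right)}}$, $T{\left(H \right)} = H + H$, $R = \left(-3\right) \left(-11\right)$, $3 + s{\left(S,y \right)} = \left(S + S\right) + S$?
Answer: $-66 + 4 \sqrt{258} \approx -1.7505$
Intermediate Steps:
$s{\left(S,y \right)} = -3 + 3 S$ ($s{\left(S,y \right)} = -3 + \left(\left(S + S\right) + S\right) = -3 + \left(2 S + S\right) = -3 + 3 S$)
$R = 33$
$T{\left(H \right)} = 2 H$
$x = 4 \sqrt{258}$ ($x = \sqrt{4329 + \left(-3 + 3 \left(-66\right)\right)} = \sqrt{4329 - 201} = \sqrt{4128} = 4 \sqrt{258} \approx 64.25$)
$x - T{\left(R \right)} = 4 \sqrt{258} - 2 \cdot 33 = 4 \sqrt{258} - 66 = -66 + 4 \sqrt{258}$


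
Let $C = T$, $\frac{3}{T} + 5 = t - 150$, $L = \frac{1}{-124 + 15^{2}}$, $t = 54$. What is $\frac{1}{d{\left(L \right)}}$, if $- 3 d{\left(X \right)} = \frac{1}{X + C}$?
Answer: $\frac{6}{101} \approx 0.059406$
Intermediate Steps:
$L = \frac{1}{101}$ ($L = \frac{1}{-124 + 225} = \frac{1}{101} \approx 0.009901$)
$T = - \frac{3}{101}$ ($T = \frac{3}{-5 + \left(54 - 150\right)} = \frac{3}{-5 - 96} = \frac{3}{-101} = 3 \left(- \frac{1}{101}\right) = - \frac{3}{101} \approx -0.029703$)
$C = - \frac{3}{101} \approx -0.029703$
$d{\left(X \right)} = - \frac{1}{3 \left(- \frac{3}{101} + X\right)}$ ($d{\left(X \right)} = - \frac{1}{3 \left(X - \frac{3}{101}\right)} = - \frac{1}{3 \left(- \frac{3}{101} + X\right)}$)
$\frac{1}{d{\left(L \right)}} = \frac{1}{\left(-101\right) \frac{1}{-9 + 303 \cdot \frac{1}{101}}} = \frac{1}{\left(-101\right) \frac{1}{-9 + 3}} = \frac{1}{\left(-101\right) \frac{1}{-6}} = \frac{1}{\left(-101\right) \left(- \frac{1}{6}\right)} = \frac{1}{\frac{101}{6}} = \frac{6}{101}$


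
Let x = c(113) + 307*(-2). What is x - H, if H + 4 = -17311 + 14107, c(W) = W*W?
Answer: 15363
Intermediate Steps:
c(W) = W²
x = 12155 (x = 113² + 307*(-2) = 12769 - 614 = 12155)
H = -3208 (H = -4 + (-17311 + 14107) = -4 - 3204 = -3208)
x - H = 12155 - 1*(-3208) = 12155 + 3208 = 15363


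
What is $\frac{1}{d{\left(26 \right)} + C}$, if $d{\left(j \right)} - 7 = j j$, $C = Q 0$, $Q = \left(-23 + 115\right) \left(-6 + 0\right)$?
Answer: $\frac{1}{683} \approx 0.0014641$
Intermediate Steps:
$Q = -552$ ($Q = 92 \left(-6\right) = -552$)
$C = 0$ ($C = \left(-552\right) 0 = 0$)
$d{\left(j \right)} = 7 + j^{2}$ ($d{\left(j \right)} = 7 + j j = 7 + j^{2}$)
$\frac{1}{d{\left(26 \right)} + C} = \frac{1}{\left(7 + 26^{2}\right) + 0} = \frac{1}{\left(7 + 676\right) + 0} = \frac{1}{683 + 0} = \frac{1}{683}$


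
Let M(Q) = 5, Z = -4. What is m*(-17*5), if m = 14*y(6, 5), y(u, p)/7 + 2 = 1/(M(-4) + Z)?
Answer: 8330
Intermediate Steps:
y(u, p) = -7 (y(u, p) = -14 + 7/(5 - 4) = -14 + 7/1 = -14 + 7*1 = -14 + 7 = -7)
m = -98 (m = 14*(-7) = -98)
m*(-17*5) = -(-1666)*5 = -98*(-85) = 8330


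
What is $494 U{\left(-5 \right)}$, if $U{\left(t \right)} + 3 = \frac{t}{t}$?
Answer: $-988$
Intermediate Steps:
$U{\left(t \right)} = -2$ ($U{\left(t \right)} = -3 + \frac{t}{t} = -3 + 1 = -2$)
$494 U{\left(-5 \right)} = 494 \left(-2\right) = -988$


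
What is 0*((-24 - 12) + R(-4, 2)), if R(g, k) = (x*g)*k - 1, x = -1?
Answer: 0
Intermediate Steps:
R(g, k) = -1 - g*k (R(g, k) = (-g)*k - 1 = -g*k - 1 = -1 - g*k)
0*((-24 - 12) + R(-4, 2)) = 0*((-24 - 12) + (-1 - 1*(-4)*2)) = 0*(-36 + (-1 + 8)) = 0*(-36 + 7) = 0*(-29) = 0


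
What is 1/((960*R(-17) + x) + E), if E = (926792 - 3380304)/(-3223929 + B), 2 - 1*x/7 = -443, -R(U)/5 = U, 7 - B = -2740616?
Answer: 241653/20472860651 ≈ 1.1804e-5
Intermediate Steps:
B = 2740623 (B = 7 - 1*(-2740616) = 7 + 2740616 = 2740623)
R(U) = -5*U
x = 3115 (x = 14 - 7*(-443) = 14 + 3101 = 3115)
E = 1226756/241653 (E = (926792 - 3380304)/(-3223929 + 2740623) = -2453512/(-483306) = -2453512*(-1/483306) = 1226756/241653 ≈ 5.0765)
1/((960*R(-17) + x) + E) = 1/((960*(-5*(-17)) + 3115) + 1226756/241653) = 1/((960*85 + 3115) + 1226756/241653) = 1/((81600 + 3115) + 1226756/241653) = 1/(84715 + 1226756/241653) = 1/(20472860651/241653) = 241653/20472860651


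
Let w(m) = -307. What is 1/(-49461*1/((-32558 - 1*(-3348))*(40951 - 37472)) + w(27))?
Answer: -101621590/31197778669 ≈ -0.0032573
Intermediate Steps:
1/(-49461*1/((-32558 - 1*(-3348))*(40951 - 37472)) + w(27)) = 1/(-49461*1/((-32558 - 1*(-3348))*(40951 - 37472)) - 307) = 1/(-49461*1/(3479*(-32558 + 3348)) - 307) = 1/(-49461/((-29210*3479)) - 307) = 1/(-49461/(-101621590) - 307) = 1/(-49461*(-1/101621590) - 307) = 1/(49461/101621590 - 307) = 1/(-31197778669/101621590) = -101621590/31197778669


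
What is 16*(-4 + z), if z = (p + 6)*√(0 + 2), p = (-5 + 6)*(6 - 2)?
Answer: -64 + 160*√2 ≈ 162.27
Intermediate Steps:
p = 4 (p = 1*4 = 4)
z = 10*√2 (z = (4 + 6)*√(0 + 2) = 10*√2 ≈ 14.142)
16*(-4 + z) = 16*(-4 + 10*√2) = -64 + 160*√2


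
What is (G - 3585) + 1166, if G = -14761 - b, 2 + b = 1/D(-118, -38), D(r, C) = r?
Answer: -2027003/118 ≈ -17178.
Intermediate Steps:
b = -237/118 (b = -2 + 1/(-118) = -2 - 1/118 = -237/118 ≈ -2.0085)
G = -1741561/118 (G = -14761 - 1*(-237/118) = -14761 + 237/118 = -1741561/118 ≈ -14759.)
(G - 3585) + 1166 = (-1741561/118 - 3585) + 1166 = -2164591/118 + 1166 = -2027003/118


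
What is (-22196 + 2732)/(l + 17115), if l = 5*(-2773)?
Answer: -9732/1625 ≈ -5.9889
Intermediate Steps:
l = -13865
(-22196 + 2732)/(l + 17115) = (-22196 + 2732)/(-13865 + 17115) = -19464/3250 = -19464*1/3250 = -9732/1625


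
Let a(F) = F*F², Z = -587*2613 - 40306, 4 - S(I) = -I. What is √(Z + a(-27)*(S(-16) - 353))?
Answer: √5610158 ≈ 2368.6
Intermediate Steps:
S(I) = 4 + I (S(I) = 4 - (-1)*I = 4 + I)
Z = -1574137 (Z = -1533831 - 40306 = -1574137)
a(F) = F³
√(Z + a(-27)*(S(-16) - 353)) = √(-1574137 + (-27)³*((4 - 16) - 353)) = √(-1574137 - 19683*(-12 - 353)) = √(-1574137 - 19683*(-365)) = √(-1574137 + 7184295) = √5610158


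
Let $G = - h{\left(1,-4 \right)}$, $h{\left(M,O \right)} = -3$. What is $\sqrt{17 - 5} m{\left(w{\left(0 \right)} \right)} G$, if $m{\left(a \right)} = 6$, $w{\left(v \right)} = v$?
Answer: $36 \sqrt{3} \approx 62.354$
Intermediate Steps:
$G = 3$ ($G = \left(-1\right) \left(-3\right) = 3$)
$\sqrt{17 - 5} m{\left(w{\left(0 \right)} \right)} G = \sqrt{17 - 5} \cdot 6 \cdot 3 = \sqrt{12} \cdot 6 \cdot 3 = 2 \sqrt{3} \cdot 6 \cdot 3 = 12 \sqrt{3} \cdot 3 = 36 \sqrt{3}$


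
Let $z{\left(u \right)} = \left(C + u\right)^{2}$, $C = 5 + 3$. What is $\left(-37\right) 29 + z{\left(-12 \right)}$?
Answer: $-1057$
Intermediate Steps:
$C = 8$
$z{\left(u \right)} = \left(8 + u\right)^{2}$
$\left(-37\right) 29 + z{\left(-12 \right)} = \left(-37\right) 29 + \left(8 - 12\right)^{2} = -1073 + \left(-4\right)^{2} = -1073 + 16 = -1057$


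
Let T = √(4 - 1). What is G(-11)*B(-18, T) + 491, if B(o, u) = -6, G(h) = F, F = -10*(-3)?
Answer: 311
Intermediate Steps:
T = √3 ≈ 1.7320
F = 30
G(h) = 30
G(-11)*B(-18, T) + 491 = 30*(-6) + 491 = -180 + 491 = 311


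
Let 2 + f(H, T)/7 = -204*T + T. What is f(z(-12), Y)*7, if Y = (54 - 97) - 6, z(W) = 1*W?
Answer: 487305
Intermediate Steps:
z(W) = W
Y = -49 (Y = -43 - 6 = -49)
f(H, T) = -14 - 1421*T (f(H, T) = -14 + 7*(-204*T + T) = -14 + 7*(-203*T) = -14 - 1421*T)
f(z(-12), Y)*7 = (-14 - 1421*(-49))*7 = (-14 + 69629)*7 = 69615*7 = 487305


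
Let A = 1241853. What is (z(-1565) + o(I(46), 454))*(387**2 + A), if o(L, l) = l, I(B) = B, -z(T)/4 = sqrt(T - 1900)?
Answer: 631796388 - 16699464*I*sqrt(385) ≈ 6.318e+8 - 3.2767e+8*I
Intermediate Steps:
z(T) = -4*sqrt(-1900 + T) (z(T) = -4*sqrt(T - 1900) = -4*sqrt(-1900 + T))
(z(-1565) + o(I(46), 454))*(387**2 + A) = (-4*sqrt(-1900 - 1565) + 454)*(387**2 + 1241853) = (-12*I*sqrt(385) + 454)*(149769 + 1241853) = (-12*I*sqrt(385) + 454)*1391622 = (454 - 12*I*sqrt(385))*1391622 = 631796388 - 16699464*I*sqrt(385)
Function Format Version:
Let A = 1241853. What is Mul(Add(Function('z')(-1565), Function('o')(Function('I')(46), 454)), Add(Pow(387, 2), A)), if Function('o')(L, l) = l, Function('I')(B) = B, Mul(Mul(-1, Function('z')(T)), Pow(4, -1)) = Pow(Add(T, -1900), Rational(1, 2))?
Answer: Add(631796388, Mul(-16699464, I, Pow(385, Rational(1, 2)))) ≈ Add(6.3180e+8, Mul(-3.2767e+8, I))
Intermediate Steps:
Function('z')(T) = Mul(-4, Pow(Add(-1900, T), Rational(1, 2))) (Function('z')(T) = Mul(-4, Pow(Add(T, -1900), Rational(1, 2))) = Mul(-4, Pow(Add(-1900, T), Rational(1, 2))))
Mul(Add(Function('z')(-1565), Function('o')(Function('I')(46), 454)), Add(Pow(387, 2), A)) = Mul(Add(Mul(-4, Pow(Add(-1900, -1565), Rational(1, 2))), 454), Add(Pow(387, 2), 1241853)) = Mul(Add(Mul(-4, Pow(-3465, Rational(1, 2))), 454), Add(149769, 1241853)) = Mul(Add(Mul(-4, Mul(3, I, Pow(385, Rational(1, 2)))), 454), 1391622) = Mul(Add(Mul(-12, I, Pow(385, Rational(1, 2))), 454), 1391622) = Mul(Add(454, Mul(-12, I, Pow(385, Rational(1, 2)))), 1391622) = Add(631796388, Mul(-16699464, I, Pow(385, Rational(1, 2))))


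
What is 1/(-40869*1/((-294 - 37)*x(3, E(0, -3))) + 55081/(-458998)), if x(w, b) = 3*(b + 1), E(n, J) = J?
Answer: -75964169/1572348344 ≈ -0.048313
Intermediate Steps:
x(w, b) = 3 + 3*b (x(w, b) = 3*(1 + b) = 3 + 3*b)
1/(-40869*1/((-294 - 37)*x(3, E(0, -3))) + 55081/(-458998)) = 1/(-40869*1/((-294 - 37)*(3 + 3*(-3))) + 55081/(-458998)) = 1/(-40869*(-1/(331*(3 - 9))) + 55081*(-1/458998)) = 1/(-40869/((-331*(-6))) - 55081/458998) = 1/(-40869/1986 - 55081/458998) = 1/(-40869*1/1986 - 55081/458998) = 1/(-13623/662 - 55081/458998) = 1/(-1572348344/75964169) = -75964169/1572348344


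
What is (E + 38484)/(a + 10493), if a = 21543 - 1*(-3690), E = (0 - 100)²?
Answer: 24242/17863 ≈ 1.3571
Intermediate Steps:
E = 10000 (E = (-100)² = 10000)
a = 25233 (a = 21543 + 3690 = 25233)
(E + 38484)/(a + 10493) = (10000 + 38484)/(25233 + 10493) = 48484/35726 = 48484*(1/35726) = 24242/17863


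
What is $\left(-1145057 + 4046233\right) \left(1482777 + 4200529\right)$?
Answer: $16488270967856$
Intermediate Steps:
$\left(-1145057 + 4046233\right) \left(1482777 + 4200529\right) = 2901176 \cdot 5683306 = 16488270967856$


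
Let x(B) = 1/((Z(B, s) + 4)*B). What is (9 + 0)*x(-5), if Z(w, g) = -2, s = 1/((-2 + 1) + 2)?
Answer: -9/10 ≈ -0.90000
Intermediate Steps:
s = 1 (s = 1/(-1 + 2) = 1/1 = 1)
x(B) = 1/(2*B) (x(B) = 1/((-2 + 4)*B) = 1/(2*B))
(9 + 0)*x(-5) = (9 + 0)*((½)/(-5)) = 9*((½)*(-⅕)) = 9*(-⅒) = -9/10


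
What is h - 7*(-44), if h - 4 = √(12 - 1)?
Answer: 312 + √11 ≈ 315.32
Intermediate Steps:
h = 4 + √11 (h = 4 + √(12 - 1) = 4 + √11 ≈ 7.3166)
h - 7*(-44) = (4 + √11) - 7*(-44) = (4 + √11) + 308 = 312 + √11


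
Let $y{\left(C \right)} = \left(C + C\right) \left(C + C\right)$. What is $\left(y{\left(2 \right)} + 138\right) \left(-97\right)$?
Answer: $-14938$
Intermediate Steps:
$y{\left(C \right)} = 4 C^{2}$ ($y{\left(C \right)} = 2 C 2 C = 4 C^{2}$)
$\left(y{\left(2 \right)} + 138\right) \left(-97\right) = \left(4 \cdot 2^{2} + 138\right) \left(-97\right) = \left(4 \cdot 4 + 138\right) \left(-97\right) = \left(16 + 138\right) \left(-97\right) = 154 \left(-97\right) = -14938$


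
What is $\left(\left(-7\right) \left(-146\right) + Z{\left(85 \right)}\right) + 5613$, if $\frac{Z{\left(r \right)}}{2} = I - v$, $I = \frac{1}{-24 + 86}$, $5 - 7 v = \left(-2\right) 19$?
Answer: $\frac{1437136}{217} \approx 6622.8$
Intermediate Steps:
$v = \frac{43}{7}$ ($v = \frac{5}{7} - \frac{\left(-2\right) 19}{7} = \frac{5}{7} - - \frac{38}{7} = \frac{5}{7} + \frac{38}{7} = \frac{43}{7} \approx 6.1429$)
$I = \frac{1}{62} \approx 0.016129$
$Z{\left(r \right)} = - \frac{2659}{217}$ ($Z{\left(r \right)} = 2 \left(\frac{1}{62} - \frac{43}{7}\right) = 2 \left(- \frac{2659}{434}\right) = - \frac{2659}{217}$)
$\left(\left(-7\right) \left(-146\right) + Z{\left(85 \right)}\right) + 5613 = \left(\left(-7\right) \left(-146\right) - \frac{2659}{217}\right) + 5613 = \left(1022 - \frac{2659}{217}\right) + 5613 = \frac{219115}{217} + 5613 = \frac{1437136}{217}$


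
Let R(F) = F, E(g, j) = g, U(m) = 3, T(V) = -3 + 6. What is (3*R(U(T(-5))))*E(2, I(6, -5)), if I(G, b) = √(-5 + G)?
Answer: 18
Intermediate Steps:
T(V) = 3
(3*R(U(T(-5))))*E(2, I(6, -5)) = (3*3)*2 = 9*2 = 18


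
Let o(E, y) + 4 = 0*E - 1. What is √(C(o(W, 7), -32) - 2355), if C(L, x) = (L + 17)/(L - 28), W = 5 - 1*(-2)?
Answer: I*√284999/11 ≈ 48.532*I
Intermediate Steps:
W = 7 (W = 5 + 2 = 7)
o(E, y) = -5 (o(E, y) = -4 + (0*E - 1) = -4 + (0 - 1) = -4 - 1 = -5)
C(L, x) = (17 + L)/(-28 + L)
√(C(o(W, 7), -32) - 2355) = √((17 - 5)/(-28 - 5) - 2355) = √(12/(-33) - 2355) = √(-1/33*12 - 2355) = √(-4/11 - 2355) = √(-25909/11) = I*√284999/11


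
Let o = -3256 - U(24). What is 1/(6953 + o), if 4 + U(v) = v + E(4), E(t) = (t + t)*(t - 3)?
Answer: 1/3669 ≈ 0.00027255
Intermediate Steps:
E(t) = 2*t*(-3 + t) (E(t) = (2*t)*(-3 + t) = 2*t*(-3 + t))
U(v) = 4 + v (U(v) = -4 + (v + 2*4*(-3 + 4)) = -4 + (v + 2*4*1) = -4 + (v + 8) = -4 + (8 + v) = 4 + v)
o = -3284 (o = -3256 - (4 + 24) = -3256 - 1*28 = -3256 - 28 = -3284)
1/(6953 + o) = 1/(6953 - 3284) = 1/3669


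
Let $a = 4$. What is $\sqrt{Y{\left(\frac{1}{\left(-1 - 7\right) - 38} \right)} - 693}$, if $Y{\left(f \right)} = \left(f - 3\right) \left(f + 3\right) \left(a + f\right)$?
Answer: $\frac{i \sqrt{3263180982}}{2116} \approx 26.996 i$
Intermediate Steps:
$Y{\left(f \right)} = \left(-3 + f\right) \left(3 + f\right) \left(4 + f\right)$ ($Y{\left(f \right)} = \left(f - 3\right) \left(f + 3\right) \left(4 + f\right) = \left(-3 + f\right) \left(3 + f\right) \left(4 + f\right)$)
$\sqrt{Y{\left(\frac{1}{\left(-1 - 7\right) - 38} \right)} - 693} = \sqrt{\left(-36 + \left(\frac{1}{\left(-1 - 7\right) - 38}\right)^{3} - \frac{9}{\left(-1 - 7\right) - 38} + 4 \left(\frac{1}{\left(-1 - 7\right) - 38}\right)^{2}\right) - 693} = \sqrt{\left(-36 + \left(\frac{1}{-8 - 38}\right)^{3} - \frac{9}{-8 - 38} + 4 \left(\frac{1}{-8 - 38}\right)^{2}\right) - 693} = \sqrt{\left(-36 + \left(\frac{1}{-46}\right)^{3} - \frac{9}{-46} + 4 \left(\frac{1}{-46}\right)^{2}\right) - 693} = \sqrt{\left(-36 + \left(- \frac{1}{46}\right)^{3} - - \frac{9}{46} + 4 \left(- \frac{1}{46}\right)^{2}\right) - 693} = \sqrt{\left(-36 - \frac{1}{97336} + \frac{9}{46} + 4 \cdot \frac{1}{2116}\right) - 693} = \sqrt{\left(-36 - \frac{1}{97336} + \frac{9}{46} + \frac{1}{529}\right) - 693} = \sqrt{- \frac{3484869}{97336} - 693} = \sqrt{- \frac{70938717}{97336}} = \frac{i \sqrt{3263180982}}{2116}$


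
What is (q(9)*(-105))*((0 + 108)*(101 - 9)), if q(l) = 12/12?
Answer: -1043280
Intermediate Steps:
q(l) = 1 (q(l) = 12*(1/12) = 1)
(q(9)*(-105))*((0 + 108)*(101 - 9)) = (1*(-105))*((0 + 108)*(101 - 9)) = -11340*92 = -105*9936 = -1043280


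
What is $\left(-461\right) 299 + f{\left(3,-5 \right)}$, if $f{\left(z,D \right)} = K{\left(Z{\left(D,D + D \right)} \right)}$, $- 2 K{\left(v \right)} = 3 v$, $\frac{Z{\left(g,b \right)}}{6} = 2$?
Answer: $-137857$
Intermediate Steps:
$Z{\left(g,b \right)} = 12$ ($Z{\left(g,b \right)} = 6 \cdot 2 = 12$)
$K{\left(v \right)} = - \frac{3 v}{2}$
$f{\left(z,D \right)} = -18$ ($f{\left(z,D \right)} = \left(- \frac{3}{2}\right) 12 = -18$)
$\left(-461\right) 299 + f{\left(3,-5 \right)} = \left(-461\right) 299 - 18 = -137839 - 18 = -137857$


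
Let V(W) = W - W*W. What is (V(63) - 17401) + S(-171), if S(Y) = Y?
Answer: -21478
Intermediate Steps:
V(W) = W - W²
(V(63) - 17401) + S(-171) = (63*(1 - 1*63) - 17401) - 171 = (63*(1 - 63) - 17401) - 171 = (63*(-62) - 17401) - 171 = (-3906 - 17401) - 171 = -21307 - 171 = -21478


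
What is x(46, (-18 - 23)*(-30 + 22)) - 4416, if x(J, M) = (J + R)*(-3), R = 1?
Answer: -4557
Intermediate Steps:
x(J, M) = -3 - 3*J (x(J, M) = (J + 1)*(-3) = (1 + J)*(-3) = -3 - 3*J)
x(46, (-18 - 23)*(-30 + 22)) - 4416 = (-3 - 3*46) - 4416 = (-3 - 138) - 4416 = -141 - 4416 = -4557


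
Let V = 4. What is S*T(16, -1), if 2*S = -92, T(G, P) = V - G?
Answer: 552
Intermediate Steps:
T(G, P) = 4 - G
S = -46 (S = (½)*(-92) = -46)
S*T(16, -1) = -46*(4 - 1*16) = -46*(4 - 16) = -46*(-12) = 552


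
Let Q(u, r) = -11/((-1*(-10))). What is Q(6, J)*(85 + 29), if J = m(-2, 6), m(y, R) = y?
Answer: -627/5 ≈ -125.40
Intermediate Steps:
J = -2
Q(u, r) = -11/10
Q(6, J)*(85 + 29) = -11*(85 + 29)/10 = -11/10*114 = -627/5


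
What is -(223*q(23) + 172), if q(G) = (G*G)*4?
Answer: -472040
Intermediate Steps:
q(G) = 4*G**2 (q(G) = G**2*4 = 4*G**2)
-(223*q(23) + 172) = -(223*(4*23**2) + 172) = -(223*(4*529) + 172) = -(223*2116 + 172) = -(471868 + 172) = -1*472040 = -472040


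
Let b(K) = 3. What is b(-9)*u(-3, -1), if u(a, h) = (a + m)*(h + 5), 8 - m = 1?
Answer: 48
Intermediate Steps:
m = 7 (m = 8 - 1*1 = 8 - 1 = 7)
u(a, h) = (5 + h)*(7 + a) (u(a, h) = (a + 7)*(h + 5) = (7 + a)*(5 + h) = (5 + h)*(7 + a))
b(-9)*u(-3, -1) = 3*(35 + 5*(-3) + 7*(-1) - 3*(-1)) = 3*(35 - 15 - 7 + 3) = 3*16 = 48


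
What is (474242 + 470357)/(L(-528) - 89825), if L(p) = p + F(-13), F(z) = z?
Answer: -944599/90366 ≈ -10.453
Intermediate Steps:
L(p) = -13 + p (L(p) = p - 13 = -13 + p)
(474242 + 470357)/(L(-528) - 89825) = (474242 + 470357)/((-13 - 528) - 89825) = 944599/(-541 - 89825) = 944599/(-90366) = 944599*(-1/90366) = -944599/90366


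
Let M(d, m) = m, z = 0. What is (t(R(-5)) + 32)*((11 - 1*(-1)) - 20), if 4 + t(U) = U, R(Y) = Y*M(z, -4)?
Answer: -384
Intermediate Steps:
R(Y) = -4*Y (R(Y) = Y*(-4) = -4*Y)
t(U) = -4 + U
(t(R(-5)) + 32)*((11 - 1*(-1)) - 20) = ((-4 - 4*(-5)) + 32)*((11 - 1*(-1)) - 20) = ((-4 + 20) + 32)*((11 + 1) - 20) = (16 + 32)*(12 - 20) = 48*(-8) = -384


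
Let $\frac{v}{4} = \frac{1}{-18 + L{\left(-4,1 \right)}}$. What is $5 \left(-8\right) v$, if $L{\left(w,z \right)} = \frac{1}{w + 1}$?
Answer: $\frac{96}{11} \approx 8.7273$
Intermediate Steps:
$L{\left(w,z \right)} = \frac{1}{1 + w}$
$v = - \frac{12}{55}$ ($v = \frac{4}{-18 + \frac{1}{1 - 4}} = \frac{4}{-18 + \frac{1}{-3}} = \frac{4}{-18 - \frac{1}{3}} = \frac{4}{- \frac{55}{3}} = 4 \left(- \frac{3}{55}\right) = - \frac{12}{55} \approx -0.21818$)
$5 \left(-8\right) v = 5 \left(-8\right) \left(- \frac{12}{55}\right) = \left(-40\right) \left(- \frac{12}{55}\right) = \frac{96}{11}$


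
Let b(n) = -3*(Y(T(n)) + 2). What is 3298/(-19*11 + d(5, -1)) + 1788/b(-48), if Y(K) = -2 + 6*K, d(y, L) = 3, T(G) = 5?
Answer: -55429/1545 ≈ -35.876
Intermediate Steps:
b(n) = -90 (b(n) = -3*((-2 + 6*5) + 2) = -3*((-2 + 30) + 2) = -3*(28 + 2) = -3*30 = -90)
3298/(-19*11 + d(5, -1)) + 1788/b(-48) = 3298/(-19*11 + 3) + 1788/(-90) = 3298/(-209 + 3) + 1788*(-1/90) = 3298/(-206) - 298/15 = 3298*(-1/206) - 298/15 = -1649/103 - 298/15 = -55429/1545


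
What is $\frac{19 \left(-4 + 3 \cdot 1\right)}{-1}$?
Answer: $19$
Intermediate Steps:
$\frac{19 \left(-4 + 3 \cdot 1\right)}{-1} = 19 \left(-4 + 3\right) \left(-1\right) = 19 \left(-1\right) \left(-1\right) = \left(-19\right) \left(-1\right) = 19$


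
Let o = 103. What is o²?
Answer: 10609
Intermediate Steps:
o² = 103² = 10609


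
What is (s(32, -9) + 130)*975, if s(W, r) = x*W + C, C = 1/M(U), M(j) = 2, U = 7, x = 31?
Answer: 2188875/2 ≈ 1.0944e+6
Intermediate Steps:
C = 1/2 ≈ 0.50000
s(W, r) = 1/2 + 31*W (s(W, r) = 31*W + 1/2 = 1/2 + 31*W)
(s(32, -9) + 130)*975 = ((1/2 + 31*32) + 130)*975 = ((1/2 + 992) + 130)*975 = (1985/2 + 130)*975 = (2245/2)*975 = 2188875/2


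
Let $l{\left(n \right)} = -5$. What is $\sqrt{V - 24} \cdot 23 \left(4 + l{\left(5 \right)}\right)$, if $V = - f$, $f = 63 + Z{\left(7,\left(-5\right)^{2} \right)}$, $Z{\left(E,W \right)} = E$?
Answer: $- 23 i \sqrt{94} \approx - 222.99 i$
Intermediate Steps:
$f = 70$ ($f = 63 + 7 = 70$)
$V = -70$ ($V = \left(-1\right) 70 = -70$)
$\sqrt{V - 24} \cdot 23 \left(4 + l{\left(5 \right)}\right) = \sqrt{-70 - 24} \cdot 23 \left(4 - 5\right) = \sqrt{-94} \cdot 23 \left(-1\right) = i \sqrt{94} \left(-23\right) = - 23 i \sqrt{94}$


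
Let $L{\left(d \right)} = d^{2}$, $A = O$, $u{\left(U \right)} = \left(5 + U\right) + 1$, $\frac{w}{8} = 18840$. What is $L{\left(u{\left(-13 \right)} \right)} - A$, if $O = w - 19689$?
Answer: $-130982$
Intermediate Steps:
$w = 150720$ ($w = 8 \cdot 18840 = 150720$)
$u{\left(U \right)} = 6 + U$
$O = 131031$ ($O = 150720 - 19689 = 131031$)
$A = 131031$
$L{\left(u{\left(-13 \right)} \right)} - A = \left(6 - 13\right)^{2} - 131031 = \left(-7\right)^{2} - 131031 = 49 - 131031 = -130982$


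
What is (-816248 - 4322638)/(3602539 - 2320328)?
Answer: -5138886/1282211 ≈ -4.0078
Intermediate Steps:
(-816248 - 4322638)/(3602539 - 2320328) = -5138886/1282211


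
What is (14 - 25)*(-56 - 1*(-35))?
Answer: 231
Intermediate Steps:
(14 - 25)*(-56 - 1*(-35)) = -11*(-56 + 35) = -11*(-21) = 231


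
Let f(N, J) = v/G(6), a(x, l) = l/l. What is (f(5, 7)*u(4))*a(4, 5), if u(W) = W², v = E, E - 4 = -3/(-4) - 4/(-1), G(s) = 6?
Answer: 70/3 ≈ 23.333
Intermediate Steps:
E = 35/4 (E = 4 + (-3/(-4) - 4/(-1)) = 4 + (-3*(-¼) - 4*(-1)) = 4 + (¾ + 4) = 4 + 19/4 = 35/4 ≈ 8.7500)
v = 35/4 ≈ 8.7500
a(x, l) = 1
f(N, J) = 35/24 (f(N, J) = (35/4)/6 = (35/4)*(⅙) = 35/24)
(f(5, 7)*u(4))*a(4, 5) = ((35/24)*4²)*1 = ((35/24)*16)*1 = (70/3)*1 = 70/3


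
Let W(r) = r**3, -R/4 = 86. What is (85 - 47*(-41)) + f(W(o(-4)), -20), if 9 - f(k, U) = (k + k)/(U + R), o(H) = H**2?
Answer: 185959/91 ≈ 2043.5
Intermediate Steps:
R = -344 (R = -4*86 = -344)
f(k, U) = 9 - 2*k/(-344 + U) (f(k, U) = 9 - (k + k)/(U - 344) = 9 - 2*k/(-344 + U))
(85 - 47*(-41)) + f(W(o(-4)), -20) = (85 - 47*(-41)) + (-3096 - 2*((-4)**2)**3 + 9*(-20))/(-344 - 20) = (85 + 1927) + (-3096 - 2*16**3 - 180)/(-364) = 2012 - (-3096 - 2*4096 - 180)/364 = 2012 - (-3096 - 8192 - 180)/364 = 2012 - 1/364*(-11468) = 2012 + 2867/91 = 185959/91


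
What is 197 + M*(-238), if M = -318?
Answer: 75881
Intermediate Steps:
197 + M*(-238) = 197 - 318*(-238) = 197 + 75684 = 75881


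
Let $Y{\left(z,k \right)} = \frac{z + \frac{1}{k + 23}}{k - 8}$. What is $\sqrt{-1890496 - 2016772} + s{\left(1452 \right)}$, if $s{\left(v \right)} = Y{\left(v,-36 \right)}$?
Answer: $- \frac{18875}{572} + 2 i \sqrt{976817} \approx -32.998 + 1976.7 i$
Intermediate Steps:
$Y{\left(z,k \right)} = \frac{z + \frac{1}{23 + k}}{-8 + k}$
$s{\left(v \right)} = \frac{1}{572} - \frac{v}{44}$ ($s{\left(v \right)} = \frac{1 + 23 v - 36 v}{-184 + \left(-36\right)^{2} + 15 \left(-36\right)} = \frac{1 - 13 v}{-184 + 1296 - 540} = \frac{1 - 13 v}{572} = \frac{1}{572} - \frac{v}{44}$)
$\sqrt{-1890496 - 2016772} + s{\left(1452 \right)} = \sqrt{-1890496 - 2016772} + \left(\frac{1}{572} - 33\right) = \sqrt{-3907268} + \left(\frac{1}{572} - 33\right) = 2 i \sqrt{976817} - \frac{18875}{572} = - \frac{18875}{572} + 2 i \sqrt{976817}$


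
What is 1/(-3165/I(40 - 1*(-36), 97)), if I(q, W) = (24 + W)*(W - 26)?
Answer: -8591/3165 ≈ -2.7144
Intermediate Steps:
I(q, W) = (-26 + W)*(24 + W) (I(q, W) = (24 + W)*(-26 + W) = (-26 + W)*(24 + W))
1/(-3165/I(40 - 1*(-36), 97)) = 1/(-3165/(-624 + 97² - 2*97)) = 1/(-3165/(-624 + 9409 - 194)) = 1/(-3165/8591) = -8591/3165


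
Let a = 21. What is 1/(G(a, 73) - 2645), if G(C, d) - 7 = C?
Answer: -1/2617 ≈ -0.00038212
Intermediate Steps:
G(C, d) = 7 + C
1/(G(a, 73) - 2645) = 1/((7 + 21) - 2645) = 1/(28 - 2645) = 1/(-2617) = -1/2617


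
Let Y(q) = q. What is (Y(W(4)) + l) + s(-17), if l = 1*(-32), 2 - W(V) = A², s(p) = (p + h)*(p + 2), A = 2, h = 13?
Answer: 26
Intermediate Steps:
s(p) = (2 + p)*(13 + p) (s(p) = (p + 13)*(p + 2) = (13 + p)*(2 + p) = (2 + p)*(13 + p))
W(V) = -2 (W(V) = 2 - 1*2² = 2 - 1*4 = 2 - 4 = -2)
l = -32
(Y(W(4)) + l) + s(-17) = (-2 - 32) + (26 + (-17)² + 15*(-17)) = -34 + (26 + 289 - 255) = -34 + 60 = 26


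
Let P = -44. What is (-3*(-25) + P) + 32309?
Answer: 32340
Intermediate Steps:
(-3*(-25) + P) + 32309 = (-3*(-25) - 44) + 32309 = (75 - 44) + 32309 = 31 + 32309 = 32340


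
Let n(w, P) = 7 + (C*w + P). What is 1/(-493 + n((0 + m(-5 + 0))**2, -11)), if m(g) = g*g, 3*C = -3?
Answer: -1/1122 ≈ -0.00089127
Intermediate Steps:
C = -1 (C = (1/3)*(-3) = -1)
m(g) = g**2
n(w, P) = 7 + P - w (n(w, P) = 7 + (-w + P) = 7 + (P - w) = 7 + P - w)
1/(-493 + n((0 + m(-5 + 0))**2, -11)) = 1/(-493 + (7 - 11 - (0 + (-5 + 0)**2)**2)) = 1/(-493 + (7 - 11 - (0 + (-5)**2)**2)) = 1/(-493 + (7 - 11 - (0 + 25)**2)) = 1/(-493 + (7 - 11 - 1*25**2)) = 1/(-493 + (7 - 11 - 1*625)) = 1/(-493 + (7 - 11 - 625)) = 1/(-493 - 629) = 1/(-1122) = -1/1122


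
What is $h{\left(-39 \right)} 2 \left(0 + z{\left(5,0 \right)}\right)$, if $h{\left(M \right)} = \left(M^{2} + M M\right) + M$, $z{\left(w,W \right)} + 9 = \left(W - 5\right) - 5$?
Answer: $-114114$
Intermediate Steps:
$z{\left(w,W \right)} = -19 + W$ ($z{\left(w,W \right)} = -9 + \left(\left(W - 5\right) - 5\right) = -9 + \left(\left(-5 + W\right) - 5\right) = -9 + \left(-10 + W\right) = -19 + W$)
$h{\left(M \right)} = M + 2 M^{2}$ ($h{\left(M \right)} = \left(M^{2} + M^{2}\right) + M = 2 M^{2} + M = M + 2 M^{2}$)
$h{\left(-39 \right)} 2 \left(0 + z{\left(5,0 \right)}\right) = - 39 \left(1 + 2 \left(-39\right)\right) 2 \left(0 + \left(-19 + 0\right)\right) = - 39 \left(1 - 78\right) 2 \left(0 - 19\right) = \left(-39\right) \left(-77\right) 2 \left(-19\right) = 3003 \left(-38\right) = -114114$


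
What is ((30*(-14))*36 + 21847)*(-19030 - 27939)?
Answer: -315960463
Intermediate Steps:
((30*(-14))*36 + 21847)*(-19030 - 27939) = (-420*36 + 21847)*(-46969) = (-15120 + 21847)*(-46969) = 6727*(-46969) = -315960463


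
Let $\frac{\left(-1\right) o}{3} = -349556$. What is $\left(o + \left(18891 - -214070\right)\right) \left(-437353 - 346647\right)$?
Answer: $-1004797136000$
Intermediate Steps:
$o = 1048668$ ($o = \left(-3\right) \left(-349556\right) = 1048668$)
$\left(o + \left(18891 - -214070\right)\right) \left(-437353 - 346647\right) = \left(1048668 + \left(18891 - -214070\right)\right) \left(-437353 - 346647\right) = \left(1048668 + \left(18891 + 214070\right)\right) \left(-784000\right) = \left(1048668 + 232961\right) \left(-784000\right) = 1281629 \left(-784000\right) = -1004797136000$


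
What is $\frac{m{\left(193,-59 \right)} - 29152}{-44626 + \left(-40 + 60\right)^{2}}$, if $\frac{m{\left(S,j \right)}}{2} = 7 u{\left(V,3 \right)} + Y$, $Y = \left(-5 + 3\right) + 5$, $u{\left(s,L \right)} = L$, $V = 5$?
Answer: $\frac{14552}{22113} \approx 0.65807$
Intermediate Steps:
$Y = 3$ ($Y = -2 + 5 = 3$)
$m{\left(S,j \right)} = 48$ ($m{\left(S,j \right)} = 2 \left(7 \cdot 3 + 3\right) = 2 \left(21 + 3\right) = 2 \cdot 24 = 48$)
$\frac{m{\left(193,-59 \right)} - 29152}{-44626 + \left(-40 + 60\right)^{2}} = \frac{48 - 29152}{-44626 + \left(-40 + 60\right)^{2}} = - \frac{29104}{-44626 + 20^{2}} = - \frac{29104}{-44626 + 400} = - \frac{29104}{-44226} = \left(-29104\right) \left(- \frac{1}{44226}\right) = \frac{14552}{22113}$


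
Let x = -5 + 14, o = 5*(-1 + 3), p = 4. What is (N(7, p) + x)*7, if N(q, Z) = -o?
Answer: -7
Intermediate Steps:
o = 10 (o = 5*2 = 10)
N(q, Z) = -10 (N(q, Z) = -1*10 = -10)
x = 9
(N(7, p) + x)*7 = (-10 + 9)*7 = -1*7 = -7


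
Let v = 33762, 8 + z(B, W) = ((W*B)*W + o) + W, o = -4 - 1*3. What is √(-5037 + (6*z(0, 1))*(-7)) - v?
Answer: -33762 + I*√4449 ≈ -33762.0 + 66.701*I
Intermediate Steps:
o = -7 (o = -4 - 3 = -7)
z(B, W) = -15 + W + B*W² (z(B, W) = -8 + (((W*B)*W - 7) + W) = -8 + (((B*W)*W - 7) + W) = -8 + ((B*W² - 7) + W) = -8 + ((-7 + B*W²) + W) = -8 + (-7 + W + B*W²) = -15 + W + B*W²)
√(-5037 + (6*z(0, 1))*(-7)) - v = √(-5037 + (6*(-15 + 1 + 0*1²))*(-7)) - 1*33762 = √(-5037 + (6*(-15 + 1 + 0*1))*(-7)) - 33762 = √(-5037 + (6*(-15 + 1 + 0))*(-7)) - 33762 = √(-5037 + (6*(-14))*(-7)) - 33762 = √(-5037 - 84*(-7)) - 33762 = √(-5037 + 588) - 33762 = √(-4449) - 33762 = I*√4449 - 33762 = -33762 + I*√4449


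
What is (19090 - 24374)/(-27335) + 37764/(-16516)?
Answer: -236252099/112866215 ≈ -2.0932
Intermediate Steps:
(19090 - 24374)/(-27335) + 37764/(-16516) = -5284*(-1/27335) + 37764*(-1/16516) = 5284/27335 - 9441/4129 = -236252099/112866215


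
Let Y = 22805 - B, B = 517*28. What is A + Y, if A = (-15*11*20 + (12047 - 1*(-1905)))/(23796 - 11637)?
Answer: 101282963/12159 ≈ 8329.9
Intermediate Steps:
B = 14476
A = 10652/12159 (A = (-165*20 + (12047 + 1905))/12159 = (-3300 + 13952)*(1/12159) = 10652*(1/12159) = 10652/12159 ≈ 0.87606)
Y = 8329 (Y = 22805 - 1*14476 = 22805 - 14476 = 8329)
A + Y = 10652/12159 + 8329 = 101282963/12159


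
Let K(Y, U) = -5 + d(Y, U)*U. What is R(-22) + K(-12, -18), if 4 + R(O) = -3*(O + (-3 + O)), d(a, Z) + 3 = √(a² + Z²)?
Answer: 186 - 108*√13 ≈ -203.40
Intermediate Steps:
d(a, Z) = -3 + √(Z² + a²) (d(a, Z) = -3 + √(a² + Z²) = -3 + √(Z² + a²))
K(Y, U) = -5 + U*(-3 + √(U² + Y²)) (K(Y, U) = -5 + (-3 + √(U² + Y²))*U = -5 + U*(-3 + √(U² + Y²)))
R(O) = 5 - 6*O (R(O) = -4 - 3*(O + (-3 + O)) = -4 - 3*(-3 + 2*O) = -4 + (9 - 6*O) = 5 - 6*O)
R(-22) + K(-12, -18) = (5 - 6*(-22)) + (-5 - 18*(-3 + √((-18)² + (-12)²))) = (5 + 132) + (-5 - 18*(-3 + √(324 + 144))) = 137 + (-5 - 18*(-3 + √468)) = 137 + (-5 - 18*(-3 + 6*√13)) = 137 + (-5 + (54 - 108*√13)) = 137 + (49 - 108*√13) = 186 - 108*√13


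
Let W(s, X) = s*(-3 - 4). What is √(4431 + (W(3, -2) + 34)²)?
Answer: 10*√46 ≈ 67.823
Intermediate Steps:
W(s, X) = -7*s (W(s, X) = s*(-7) = -7*s)
√(4431 + (W(3, -2) + 34)²) = √(4431 + (-7*3 + 34)²) = √(4431 + (-21 + 34)²) = √(4431 + 13²) = √(4431 + 169) = √4600 = 10*√46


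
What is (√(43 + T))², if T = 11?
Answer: 54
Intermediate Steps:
(√(43 + T))² = (√(43 + 11))² = (√54)² = (3*√6)² = 54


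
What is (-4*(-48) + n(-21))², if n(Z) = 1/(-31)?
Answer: 35414401/961 ≈ 36852.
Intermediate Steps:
n(Z) = -1/31
(-4*(-48) + n(-21))² = (-4*(-48) - 1/31)² = (192 - 1/31)² = (5951/31)² = 35414401/961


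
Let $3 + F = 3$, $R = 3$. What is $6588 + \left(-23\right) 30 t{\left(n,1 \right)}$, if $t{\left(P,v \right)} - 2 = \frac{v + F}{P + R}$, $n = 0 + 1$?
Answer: $\frac{10071}{2} \approx 5035.5$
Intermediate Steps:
$F = 0$ ($F = -3 + 3 = 0$)
$n = 1$
$t{\left(P,v \right)} = 2 + \frac{v}{3 + P}$ ($t{\left(P,v \right)} = 2 + \frac{v + 0}{P + 3} = 2 + \frac{v}{3 + P}$)
$6588 + \left(-23\right) 30 t{\left(n,1 \right)} = 6588 + \left(-23\right) 30 \frac{6 + 1 + 2 \cdot 1}{3 + 1} = 6588 - 690 \frac{6 + 1 + 2}{4} = 6588 - 690 \cdot \frac{1}{4} \cdot 9 = 6588 - \frac{3105}{2} = \frac{10071}{2}$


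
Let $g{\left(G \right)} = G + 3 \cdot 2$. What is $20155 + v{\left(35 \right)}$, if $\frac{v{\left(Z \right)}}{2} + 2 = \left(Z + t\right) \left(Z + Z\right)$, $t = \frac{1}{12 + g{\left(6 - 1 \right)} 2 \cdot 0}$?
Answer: $\frac{75188}{3} \approx 25063.0$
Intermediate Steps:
$g{\left(G \right)} = 6 + G$ ($g{\left(G \right)} = G + 6 = 6 + G$)
$t = \frac{1}{12}$ ($t = \frac{1}{12 + \left(6 + \left(6 - 1\right)\right) 2 \cdot 0} = \frac{1}{12 + \left(6 + 5\right) 2 \cdot 0} = \frac{1}{12 + 11 \cdot 2 \cdot 0} = \frac{1}{12 + 22 \cdot 0} = \frac{1}{12 + 0} = \frac{1}{12} \approx 0.083333$)
$v{\left(Z \right)} = -4 + 4 Z \left(\frac{1}{12} + Z\right)$ ($v{\left(Z \right)} = -4 + 2 \left(Z + \frac{1}{12}\right) \left(Z + Z\right) = -4 + 2 \left(\frac{1}{12} + Z\right) 2 Z = -4 + 2 \cdot 2 Z \left(\frac{1}{12} + Z\right) = -4 + 4 Z \left(\frac{1}{12} + Z\right)$)
$20155 + v{\left(35 \right)} = 20155 + \left(-4 + 4 \cdot 35^{2} + \frac{1}{3} \cdot 35\right) = 20155 + \left(-4 + 4 \cdot 1225 + \frac{35}{3}\right) = 20155 + \left(-4 + 4900 + \frac{35}{3}\right) = 20155 + \frac{14723}{3} = \frac{75188}{3}$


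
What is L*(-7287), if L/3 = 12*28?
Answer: -7345296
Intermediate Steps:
L = 1008 (L = 3*(12*28) = 3*336 = 1008)
L*(-7287) = 1008*(-7287) = -7345296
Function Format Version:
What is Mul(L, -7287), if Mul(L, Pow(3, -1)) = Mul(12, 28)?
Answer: -7345296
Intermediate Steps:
L = 1008 (L = Mul(3, Mul(12, 28)) = Mul(3, 336) = 1008)
Mul(L, -7287) = Mul(1008, -7287) = -7345296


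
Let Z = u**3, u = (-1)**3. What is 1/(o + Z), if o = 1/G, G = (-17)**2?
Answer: -289/288 ≈ -1.0035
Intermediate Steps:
u = -1
G = 289
Z = -1 (Z = (-1)**3 = -1)
o = 1/289 ≈ 0.0034602
1/(o + Z) = 1/(1/289 - 1) = 1/(-288/289) = -289/288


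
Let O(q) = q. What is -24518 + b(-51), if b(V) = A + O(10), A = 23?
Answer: -24485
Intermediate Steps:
b(V) = 33 (b(V) = 23 + 10 = 33)
-24518 + b(-51) = -24518 + 33 = -24485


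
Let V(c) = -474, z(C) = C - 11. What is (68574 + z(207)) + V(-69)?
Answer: 68296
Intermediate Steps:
z(C) = -11 + C
(68574 + z(207)) + V(-69) = (68574 + (-11 + 207)) - 474 = (68574 + 196) - 474 = 68770 - 474 = 68296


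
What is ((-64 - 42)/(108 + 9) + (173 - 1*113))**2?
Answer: 47803396/13689 ≈ 3492.1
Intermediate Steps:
((-64 - 42)/(108 + 9) + (173 - 1*113))**2 = (-106/117 + (173 - 113))**2 = (-106*1/117 + 60)**2 = (-106/117 + 60)**2 = (6914/117)**2 = 47803396/13689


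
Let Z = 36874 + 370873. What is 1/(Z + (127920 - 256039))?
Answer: 1/279628 ≈ 3.5762e-6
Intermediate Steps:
Z = 407747
1/(Z + (127920 - 256039)) = 1/(407747 + (127920 - 256039)) = 1/(407747 - 128119) = 1/279628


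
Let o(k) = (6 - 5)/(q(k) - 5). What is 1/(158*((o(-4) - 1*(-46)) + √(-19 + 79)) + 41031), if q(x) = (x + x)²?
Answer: 56046047/2705380119787 - 1099996*√15/8116140359361 ≈ 2.0192e-5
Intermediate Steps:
q(x) = 4*x² (q(x) = (2*x)² = 4*x²)
o(k) = 1/(-5 + 4*k²) (o(k) = (6 - 5)/(4*k² - 5) = 1/(-5 + 4*k²))
1/(158*((o(-4) - 1*(-46)) + √(-19 + 79)) + 41031) = 1/(158*((1/(-5 + 4*(-4)²) - 1*(-46)) + √(-19 + 79)) + 41031) = 1/(158*((1/(-5 + 4*16) + 46) + √60) + 41031) = 1/(158*((1/(-5 + 64) + 46) + 2*√15) + 41031) = 1/(158*((1/59 + 46) + 2*√15) + 41031) = 1/(158*(2715/59 + 2*√15) + 41031) = 1/((428970/59 + 316*√15) + 41031) = 1/(2849799/59 + 316*√15)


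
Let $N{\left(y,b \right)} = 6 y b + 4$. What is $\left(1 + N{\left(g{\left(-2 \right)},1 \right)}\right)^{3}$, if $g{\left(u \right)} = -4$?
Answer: $-6859$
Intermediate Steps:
$N{\left(y,b \right)} = 4 + 6 b y$ ($N{\left(y,b \right)} = 6 b y + 4 = 4 + 6 b y$)
$\left(1 + N{\left(g{\left(-2 \right)},1 \right)}\right)^{3} = \left(1 + \left(4 + 6 \cdot 1 \left(-4\right)\right)\right)^{3} = \left(1 + \left(4 - 24\right)\right)^{3} = \left(1 - 20\right)^{3} = \left(-19\right)^{3} = -6859$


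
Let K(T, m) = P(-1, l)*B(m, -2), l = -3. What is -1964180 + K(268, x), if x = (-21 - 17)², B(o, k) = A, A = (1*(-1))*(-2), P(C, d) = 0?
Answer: -1964180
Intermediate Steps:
A = 2 (A = -1*(-2) = 2)
B(o, k) = 2
x = 1444 (x = (-38)² = 1444)
K(T, m) = 0 (K(T, m) = 0*2 = 0)
-1964180 + K(268, x) = -1964180 + 0 = -1964180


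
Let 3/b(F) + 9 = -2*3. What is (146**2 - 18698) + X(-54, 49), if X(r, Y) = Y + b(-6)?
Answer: 13334/5 ≈ 2666.8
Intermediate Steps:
b(F) = -1/5 (b(F) = 3/(-9 - 2*3) = 3/(-9 - 6) = 3/(-15) = 3*(-1/15) = -1/5)
X(r, Y) = -1/5 + Y (X(r, Y) = Y - 1/5 = -1/5 + Y)
(146**2 - 18698) + X(-54, 49) = (146**2 - 18698) + (-1/5 + 49) = (21316 - 18698) + 244/5 = 2618 + 244/5 = 13334/5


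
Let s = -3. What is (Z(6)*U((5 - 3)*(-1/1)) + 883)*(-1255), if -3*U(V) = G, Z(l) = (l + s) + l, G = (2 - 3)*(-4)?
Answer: -1093105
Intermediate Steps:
G = 4 (G = -1*(-4) = 4)
Z(l) = -3 + 2*l (Z(l) = (l - 3) + l = (-3 + l) + l = -3 + 2*l)
U(V) = -4/3 (U(V) = -⅓*4 = -4/3)
(Z(6)*U((5 - 3)*(-1/1)) + 883)*(-1255) = ((-3 + 2*6)*(-4/3) + 883)*(-1255) = ((-3 + 12)*(-4/3) + 883)*(-1255) = (9*(-4/3) + 883)*(-1255) = (-12 + 883)*(-1255) = 871*(-1255) = -1093105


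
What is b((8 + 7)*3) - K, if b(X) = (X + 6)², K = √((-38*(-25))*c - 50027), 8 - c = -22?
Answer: 2601 - I*√21527 ≈ 2601.0 - 146.72*I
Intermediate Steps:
c = 30 (c = 8 - 1*(-22) = 8 + 22 = 30)
K = I*√21527 (K = √(-38*(-25)*30 - 50027) = √(950*30 - 50027) = √(28500 - 50027) = √(-21527) = I*√21527 ≈ 146.72*I)
b(X) = (6 + X)²
b((8 + 7)*3) - K = (6 + (8 + 7)*3)² - I*√21527 = (6 + 15*3)² - I*√21527 = (6 + 45)² - I*√21527 = 51² - I*√21527 = 2601 - I*√21527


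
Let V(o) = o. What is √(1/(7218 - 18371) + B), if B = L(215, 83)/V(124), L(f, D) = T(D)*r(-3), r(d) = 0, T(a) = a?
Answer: I*√11153/11153 ≈ 0.009469*I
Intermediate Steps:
L(f, D) = 0 (L(f, D) = D*0 = 0)
B = 0 (B = 0/124 = 0*(1/124) = 0)
√(1/(7218 - 18371) + B) = √(1/(7218 - 18371) + 0) = √(1/(-11153) + 0) = √(-1/11153 + 0) = √(-1/11153) = I*√11153/11153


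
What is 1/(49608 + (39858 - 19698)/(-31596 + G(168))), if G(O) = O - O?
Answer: 2633/130616184 ≈ 2.0158e-5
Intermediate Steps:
G(O) = 0
1/(49608 + (39858 - 19698)/(-31596 + G(168))) = 1/(49608 + (39858 - 19698)/(-31596 + 0)) = 1/(49608 + 20160/(-31596)) = 1/(49608 + 20160*(-1/31596)) = 1/(49608 - 1680/2633) = 1/(130616184/2633) = 2633/130616184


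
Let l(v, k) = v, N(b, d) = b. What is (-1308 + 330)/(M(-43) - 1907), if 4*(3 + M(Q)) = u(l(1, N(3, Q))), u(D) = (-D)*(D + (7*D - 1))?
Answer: 1304/2549 ≈ 0.51157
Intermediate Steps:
u(D) = -D*(-1 + 8*D) (u(D) = (-D)*(D + (-1 + 7*D)) = (-D)*(-1 + 8*D) = -D*(-1 + 8*D))
M(Q) = -19/4 (M(Q) = -3 + (1*(1 - 8*1))/4 = -3 + (1*(1 - 8))/4 = -3 + (1*(-7))/4 = -3 + (¼)*(-7) = -3 - 7/4 = -19/4)
(-1308 + 330)/(M(-43) - 1907) = (-1308 + 330)/(-19/4 - 1907) = -978/(-7647/4) = -978*(-4/7647) = 1304/2549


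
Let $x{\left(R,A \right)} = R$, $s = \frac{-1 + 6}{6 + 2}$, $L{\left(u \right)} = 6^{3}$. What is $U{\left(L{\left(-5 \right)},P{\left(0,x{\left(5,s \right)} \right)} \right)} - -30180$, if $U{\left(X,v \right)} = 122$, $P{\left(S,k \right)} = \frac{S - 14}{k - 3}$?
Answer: $30302$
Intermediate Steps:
$L{\left(u \right)} = 216$
$s = \frac{5}{8} \approx 0.625$
$P{\left(S,k \right)} = \frac{-14 + S}{-3 + k}$
$U{\left(L{\left(-5 \right)},P{\left(0,x{\left(5,s \right)} \right)} \right)} - -30180 = 122 - -30180 = 122 + 30180 = 30302$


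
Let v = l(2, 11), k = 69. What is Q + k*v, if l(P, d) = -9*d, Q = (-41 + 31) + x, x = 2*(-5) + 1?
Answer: -6850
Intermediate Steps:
x = -9 (x = -10 + 1 = -9)
Q = -19 (Q = (-41 + 31) - 9 = -10 - 9 = -19)
v = -99 (v = -9*11 = -99)
Q + k*v = -19 + 69*(-99) = -19 - 6831 = -6850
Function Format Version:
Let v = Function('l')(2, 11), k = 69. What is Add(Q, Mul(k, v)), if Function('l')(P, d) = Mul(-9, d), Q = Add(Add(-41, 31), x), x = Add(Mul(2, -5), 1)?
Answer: -6850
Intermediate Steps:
x = -9 (x = Add(-10, 1) = -9)
Q = -19 (Q = Add(Add(-41, 31), -9) = Add(-10, -9) = -19)
v = -99 (v = Mul(-9, 11) = -99)
Add(Q, Mul(k, v)) = Add(-19, Mul(69, -99)) = Add(-19, -6831) = -6850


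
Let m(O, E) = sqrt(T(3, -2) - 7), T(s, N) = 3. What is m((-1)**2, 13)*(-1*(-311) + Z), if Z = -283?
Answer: 56*I ≈ 56.0*I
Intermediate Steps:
m(O, E) = 2*I (m(O, E) = sqrt(3 - 7) = sqrt(-4) = 2*I)
m((-1)**2, 13)*(-1*(-311) + Z) = (2*I)*(-1*(-311) - 283) = (2*I)*(311 - 283) = (2*I)*28 = 56*I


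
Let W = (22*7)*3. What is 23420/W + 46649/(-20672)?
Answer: 231293201/4775232 ≈ 48.436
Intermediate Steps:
W = 462 (W = 154*3 = 462)
23420/W + 46649/(-20672) = 23420/462 + 46649/(-20672) = 23420*(1/462) + 46649*(-1/20672) = 11710/231 - 46649/20672 = 231293201/4775232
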